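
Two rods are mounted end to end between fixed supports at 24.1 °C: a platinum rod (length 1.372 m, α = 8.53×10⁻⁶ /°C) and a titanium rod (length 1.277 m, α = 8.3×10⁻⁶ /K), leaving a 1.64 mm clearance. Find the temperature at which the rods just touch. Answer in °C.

T = 97.6 °C

Gap closes when ΔL₁ + ΔL₂ = 1.64 mm = 1.64×10⁻³ m
(α₁L₁ + α₂L₂)ΔT = g
α₁L₁ + α₂L₂ = 8.53×10⁻⁶×1.372 + 8.3×10⁻⁶×1.277 = 2.230226×10⁻⁵ m/K
ΔT = 1.64×10⁻³ / 2.230226×10⁻⁵ = 73.535 K
T = 24.1 + 73.535 = 97.635 °C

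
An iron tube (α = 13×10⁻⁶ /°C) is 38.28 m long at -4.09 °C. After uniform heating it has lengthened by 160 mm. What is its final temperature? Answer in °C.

ΔL = αL₀ΔT ⇒ ΔT = ΔL / (αL₀)
ΔT = 160×10⁻³ m / (13×10⁻⁶ × 38.28 m) = 321.52 K
T = -4.09 + 321.52 = 317.43 °C

T = 317 °C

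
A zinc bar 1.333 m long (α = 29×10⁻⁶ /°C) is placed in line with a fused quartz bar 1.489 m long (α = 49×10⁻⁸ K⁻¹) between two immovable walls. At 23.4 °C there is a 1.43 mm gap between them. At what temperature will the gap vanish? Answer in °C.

Gap closes when ΔL₁ + ΔL₂ = 1.43 mm = 1.43×10⁻³ m
(α₁L₁ + α₂L₂)ΔT = g
α₁L₁ + α₂L₂ = 29×10⁻⁶×1.333 + 49×10⁻⁸×1.489 = 3.938661×10⁻⁵ m/K
ΔT = 1.43×10⁻³ / 3.938661×10⁻⁵ = 36.307 K
T = 23.4 + 36.307 = 59.707 °C

T = 59.7 °C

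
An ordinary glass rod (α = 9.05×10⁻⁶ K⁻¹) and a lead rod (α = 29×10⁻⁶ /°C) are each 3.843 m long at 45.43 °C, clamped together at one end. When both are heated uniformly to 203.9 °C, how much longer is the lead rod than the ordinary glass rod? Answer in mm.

12.1 mm

ΔT = 158.47 K
ordinary glass: ΔL = 9.05×10⁻⁶ × 3.843 m × 158.47 = 5.5115×10⁻³ m = 5.5115 mm
lead: ΔL = 29×10⁻⁶ × 3.843 m × 158.47 = 1.7661×10⁻² m = 17.661 mm
difference = 17.661 − 5.5115 = 12.1495 mm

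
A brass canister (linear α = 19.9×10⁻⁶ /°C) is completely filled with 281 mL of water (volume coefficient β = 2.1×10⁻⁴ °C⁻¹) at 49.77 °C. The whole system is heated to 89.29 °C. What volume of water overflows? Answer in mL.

1.67 mL

The canister also expands: β_container ≈ 3α = 5.97×10⁻⁵ /K
Net overflow = V₀(β_liq − 3α_cont)ΔT
β − 3α = 2.10×10⁻⁴ − 5.97×10⁻⁵ = 1.503×10⁻⁴ /K; ΔT = 39.52 K
ΔV = 281 × 1.503×10⁻⁴ × 39.52 = 1.67 mL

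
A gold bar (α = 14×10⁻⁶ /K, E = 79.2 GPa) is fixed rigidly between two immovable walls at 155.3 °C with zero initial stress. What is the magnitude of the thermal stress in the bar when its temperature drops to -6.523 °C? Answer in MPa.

σ = 179 MPa

Fully constrained: the free strain ε = αΔT is blocked, so σ = Eε = EαΔT.
|ΔT| = 161.823 K
σ = 79.2×10⁹ × 14×10⁻⁶ × 161.823 = 1.79×10⁸ Pa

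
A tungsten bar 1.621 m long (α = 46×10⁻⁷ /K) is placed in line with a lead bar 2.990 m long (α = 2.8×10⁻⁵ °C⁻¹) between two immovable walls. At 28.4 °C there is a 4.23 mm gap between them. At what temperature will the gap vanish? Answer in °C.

α₁L₁ = 7.4566×10⁻⁶ m/K, α₂L₂ = 8.372×10⁻⁵ m/K → total 9.11766×10⁻⁵ m/K
ΔT = g/(α₁L₁+α₂L₂) = 4.23×10⁻³ / 9.11766×10⁻⁵ = 46.393 K
T = 28.4 + 46.393 = 74.793 °C

T = 74.8 °C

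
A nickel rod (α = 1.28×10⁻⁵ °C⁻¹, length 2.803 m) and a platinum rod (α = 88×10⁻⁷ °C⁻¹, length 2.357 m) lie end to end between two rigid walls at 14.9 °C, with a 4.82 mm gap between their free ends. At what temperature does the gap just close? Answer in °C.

α₁L₁ = 3.58784×10⁻⁵ m/K, α₂L₂ = 2.07416×10⁻⁵ m/K → total 5.662×10⁻⁵ m/K
ΔT = g/(α₁L₁+α₂L₂) = 4.82×10⁻³ / 5.662×10⁻⁵ = 85.13 K
T = 14.9 + 85.13 = 100.03 °C

T = 100 °C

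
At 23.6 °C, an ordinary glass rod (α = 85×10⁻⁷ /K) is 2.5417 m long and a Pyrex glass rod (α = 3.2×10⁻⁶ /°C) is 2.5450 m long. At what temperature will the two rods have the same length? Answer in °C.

Equal length when α₁L₁ΔT − α₂L₂ΔT = L₂ − L₁ = 3.30×10⁻³ m
α₁L₁ = 2.160445×10⁻⁵, α₂L₂ = 8.144×10⁻⁶ → Δ(αL) = 1.346045×10⁻⁵ m/K
ΔT = 3.30×10⁻³ / 1.346045×10⁻⁵ = 245.163 K, so T = 23.6 + 245.163 = 268.763 °C

T = 268.8 °C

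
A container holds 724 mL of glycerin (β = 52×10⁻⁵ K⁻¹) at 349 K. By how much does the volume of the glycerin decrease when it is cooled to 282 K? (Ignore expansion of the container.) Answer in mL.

ΔV = 25.2 mL

|ΔT| = |282 − 349| = 67 K
ΔV = βV₀ΔT = (52×10⁻⁵)(724)(67) = 25.2 mL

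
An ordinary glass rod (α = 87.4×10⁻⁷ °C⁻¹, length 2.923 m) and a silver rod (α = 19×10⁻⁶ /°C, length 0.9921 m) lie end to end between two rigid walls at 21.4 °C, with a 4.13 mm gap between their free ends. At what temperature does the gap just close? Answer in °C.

Gap closes when ΔL₁ + ΔL₂ = 4.13 mm = 4.13×10⁻³ m
(α₁L₁ + α₂L₂)ΔT = g
α₁L₁ + α₂L₂ = 87.4×10⁻⁷×2.923 + 19×10⁻⁶×0.9921 = 4.439692×10⁻⁵ m/K
ΔT = 4.13×10⁻³ / 4.439692×10⁻⁵ = 93.02 K
T = 21.4 + 93.02 = 114.42 °C

T = 114 °C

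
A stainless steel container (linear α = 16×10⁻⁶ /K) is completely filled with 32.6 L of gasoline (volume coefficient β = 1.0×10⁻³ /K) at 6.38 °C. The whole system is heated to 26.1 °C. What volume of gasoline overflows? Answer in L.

0.612 L

The container also expands: β_container ≈ 3α = 4.8×10⁻⁵ /K
Net overflow = V₀(β_liq − 3α_cont)ΔT
β − 3α = 1.00×10⁻³ − 4.8×10⁻⁵ = 9.52×10⁻⁴ /K; ΔT = 19.72 K
ΔV = 32.6 × 9.52×10⁻⁴ × 19.72 = 0.612 L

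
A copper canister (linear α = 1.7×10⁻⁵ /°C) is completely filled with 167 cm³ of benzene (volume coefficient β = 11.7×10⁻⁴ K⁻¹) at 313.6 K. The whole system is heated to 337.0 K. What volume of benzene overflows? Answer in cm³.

4.37 cm³

The canister also expands: β_container ≈ 3α = 5.1×10⁻⁵ /K
Net overflow = V₀(β_liq − 3α_cont)ΔT
β − 3α = 1.17×10⁻³ − 5.1×10⁻⁵ = 1.119×10⁻³ /K; ΔT = 23.4 K
ΔV = 167 × 1.119×10⁻³ × 23.4 = 4.37 cm³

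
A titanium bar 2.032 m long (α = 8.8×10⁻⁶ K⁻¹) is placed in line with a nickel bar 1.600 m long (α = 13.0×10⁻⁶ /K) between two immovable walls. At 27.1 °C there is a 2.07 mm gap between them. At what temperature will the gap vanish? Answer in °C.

T = 80.6 °C

α₁L₁ = 1.78816×10⁻⁵ m/K, α₂L₂ = 2.080×10⁻⁵ m/K → total 3.86816×10⁻⁵ m/K
ΔT = g/(α₁L₁+α₂L₂) = 2.07×10⁻³ / 3.86816×10⁻⁵ = 53.514 K
T = 27.1 + 53.514 = 80.614 °C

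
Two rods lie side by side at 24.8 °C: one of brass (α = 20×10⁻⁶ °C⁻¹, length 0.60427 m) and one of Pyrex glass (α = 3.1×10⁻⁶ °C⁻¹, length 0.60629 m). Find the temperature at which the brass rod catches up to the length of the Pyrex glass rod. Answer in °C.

L₁(1 + α₁ΔT) = L₂(1 + α₂ΔT) ⇒ ΔT = (L₂ − L₁)/(α₁L₁ − α₂L₂)
L₂ − L₁ = 0.60629 − 0.60427 = 2.02×10⁻³ m
α₁L₁ − α₂L₂ = 20×10⁻⁶×0.60427 − 3.1×10⁻⁶×0.60629 = 1.0205901×10⁻⁵ m/K
ΔT = 2.02×10⁻³ / 1.0205901×10⁻⁵ = 197.925 K
T = 24.8 + 197.925 = 222.725 °C

T = 222.7 °C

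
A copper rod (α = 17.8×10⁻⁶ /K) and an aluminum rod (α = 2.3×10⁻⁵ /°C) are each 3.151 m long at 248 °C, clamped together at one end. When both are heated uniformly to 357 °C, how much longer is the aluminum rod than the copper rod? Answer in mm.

1.79 mm

ΔT = 109 K
copper: ΔL = 17.8×10⁻⁶ × 3.151 m × 109 = 6.1136×10⁻³ m = 6.1136 mm
aluminum: ΔL = 2.3×10⁻⁵ × 3.151 m × 109 = 7.8996×10⁻³ m = 7.8996 mm
difference = 7.8996 − 6.1136 = 1.7860 mm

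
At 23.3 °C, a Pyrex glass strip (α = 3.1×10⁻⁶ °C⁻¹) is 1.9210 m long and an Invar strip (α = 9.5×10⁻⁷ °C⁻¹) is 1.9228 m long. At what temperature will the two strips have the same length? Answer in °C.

Equal length when α₁L₁ΔT − α₂L₂ΔT = L₂ − L₁ = 1.80×10⁻³ m
α₁L₁ = 5.9551×10⁻⁶, α₂L₂ = 1.82666×10⁻⁶ → Δ(αL) = 4.12844×10⁻⁶ m/K
ΔT = 1.80×10⁻³ / 4.12844×10⁻⁶ = 436.000 K, so T = 23.3 + 436.000 = 459.300 °C

T = 459.3 °C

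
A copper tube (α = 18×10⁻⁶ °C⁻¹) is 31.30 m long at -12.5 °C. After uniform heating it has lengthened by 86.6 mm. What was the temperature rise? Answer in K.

ΔL = αL₀ΔT ⇒ ΔT = ΔL / (αL₀)
ΔT = 86.6×10⁻³ m / (18×10⁻⁶ × 31.30 m) = 153.71 K

ΔT = 154 K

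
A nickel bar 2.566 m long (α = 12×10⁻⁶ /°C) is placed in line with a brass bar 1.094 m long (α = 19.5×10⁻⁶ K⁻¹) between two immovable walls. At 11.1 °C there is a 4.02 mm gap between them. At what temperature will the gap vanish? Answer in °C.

T = 88.2 °C

Gap closes when ΔL₁ + ΔL₂ = 4.02 mm = 4.02×10⁻³ m
(α₁L₁ + α₂L₂)ΔT = g
α₁L₁ + α₂L₂ = 12×10⁻⁶×2.566 + 19.5×10⁻⁶×1.094 = 5.2125×10⁻⁵ m/K
ΔT = 4.02×10⁻³ / 5.2125×10⁻⁵ = 77.122 K
T = 11.1 + 77.122 = 88.222 °C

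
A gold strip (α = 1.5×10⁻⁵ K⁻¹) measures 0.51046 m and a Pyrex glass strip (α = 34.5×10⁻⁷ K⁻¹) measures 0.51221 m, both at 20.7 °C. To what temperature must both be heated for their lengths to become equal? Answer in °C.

L₁(1 + α₁ΔT) = L₂(1 + α₂ΔT) ⇒ ΔT = (L₂ − L₁)/(α₁L₁ − α₂L₂)
L₂ − L₁ = 0.51221 − 0.51046 = 1.75×10⁻³ m
α₁L₁ − α₂L₂ = 1.5×10⁻⁵×0.51046 − 34.5×10⁻⁷×0.51221 = 5.8897755×10⁻⁶ m/K
ΔT = 1.75×10⁻³ / 5.8897755×10⁻⁶ = 297.125 K
T = 20.7 + 297.125 = 317.825 °C

T = 317.8 °C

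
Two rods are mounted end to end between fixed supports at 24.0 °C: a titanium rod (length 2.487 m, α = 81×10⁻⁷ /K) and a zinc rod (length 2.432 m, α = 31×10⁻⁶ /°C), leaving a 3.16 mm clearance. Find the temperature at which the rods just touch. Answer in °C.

Gap closes when ΔL₁ + ΔL₂ = 3.16 mm = 3.16×10⁻³ m
(α₁L₁ + α₂L₂)ΔT = g
α₁L₁ + α₂L₂ = 81×10⁻⁷×2.487 + 31×10⁻⁶×2.432 = 9.55367×10⁻⁵ m/K
ΔT = 3.16×10⁻³ / 9.55367×10⁻⁵ = 33.076 K
T = 24.0 + 33.076 = 57.076 °C

T = 57.1 °C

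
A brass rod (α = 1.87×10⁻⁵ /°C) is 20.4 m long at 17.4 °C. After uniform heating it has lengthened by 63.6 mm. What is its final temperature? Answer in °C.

T = 184 °C

ΔL = αL₀ΔT ⇒ ΔT = ΔL / (αL₀)
ΔT = 63.6×10⁻³ m / (1.87×10⁻⁵ × 20.4 m) = 166.72 K
T = 17.4 + 166.72 = 184.12 °C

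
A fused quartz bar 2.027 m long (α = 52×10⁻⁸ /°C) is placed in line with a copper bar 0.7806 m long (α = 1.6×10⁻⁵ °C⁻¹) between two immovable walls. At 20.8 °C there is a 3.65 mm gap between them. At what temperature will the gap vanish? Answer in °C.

α₁L₁ = 1.05404×10⁻⁶ m/K, α₂L₂ = 1.24896×10⁻⁵ m/K → total 1.354364×10⁻⁵ m/K
ΔT = g/(α₁L₁+α₂L₂) = 3.65×10⁻³ / 1.354364×10⁻⁵ = 269.50 K
T = 20.8 + 269.50 = 290.30 °C

T = 290 °C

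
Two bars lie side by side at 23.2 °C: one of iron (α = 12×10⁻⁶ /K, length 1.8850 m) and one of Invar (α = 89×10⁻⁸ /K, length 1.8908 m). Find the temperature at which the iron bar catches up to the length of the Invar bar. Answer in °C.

T = 300.2 °C

L₁(1 + α₁ΔT) = L₂(1 + α₂ΔT) ⇒ ΔT = (L₂ − L₁)/(α₁L₁ − α₂L₂)
L₂ − L₁ = 1.8908 − 1.8850 = 5.80×10⁻³ m
α₁L₁ − α₂L₂ = 12×10⁻⁶×1.8850 − 89×10⁻⁸×1.8908 = 2.0937188×10⁻⁵ m/K
ΔT = 5.80×10⁻³ / 2.0937188×10⁻⁵ = 277.019 K
T = 23.2 + 277.019 = 300.219 °C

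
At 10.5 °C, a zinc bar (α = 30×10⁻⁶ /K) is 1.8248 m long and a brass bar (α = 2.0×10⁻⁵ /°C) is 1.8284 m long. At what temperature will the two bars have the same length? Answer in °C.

L₁(1 + α₁ΔT) = L₂(1 + α₂ΔT) ⇒ ΔT = (L₂ − L₁)/(α₁L₁ − α₂L₂)
L₂ − L₁ = 1.8284 − 1.8248 = 3.60×10⁻³ m
α₁L₁ − α₂L₂ = 30×10⁻⁶×1.8248 − 2.0×10⁻⁵×1.8284 = 1.8176×10⁻⁵ m/K
ΔT = 3.60×10⁻³ / 1.8176×10⁻⁵ = 198.063 K
T = 10.5 + 198.063 = 208.563 °C

T = 208.6 °C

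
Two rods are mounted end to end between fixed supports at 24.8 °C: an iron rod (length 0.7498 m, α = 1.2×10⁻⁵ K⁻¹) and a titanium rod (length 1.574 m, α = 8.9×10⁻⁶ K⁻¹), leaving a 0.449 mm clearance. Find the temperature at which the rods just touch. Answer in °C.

T = 44.3 °C

Gap closes when ΔL₁ + ΔL₂ = 0.449 mm = 4.49×10⁻⁴ m
(α₁L₁ + α₂L₂)ΔT = g
α₁L₁ + α₂L₂ = 1.2×10⁻⁵×0.7498 + 8.9×10⁻⁶×1.574 = 2.30062×10⁻⁵ m/K
ΔT = 4.49×10⁻⁴ / 2.30062×10⁻⁵ = 19.516 K
T = 24.8 + 19.516 = 44.316 °C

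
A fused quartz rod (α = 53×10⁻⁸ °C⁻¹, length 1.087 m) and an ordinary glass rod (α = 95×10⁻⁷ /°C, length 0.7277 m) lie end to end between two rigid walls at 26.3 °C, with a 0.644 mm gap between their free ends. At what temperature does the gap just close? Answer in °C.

T = 112 °C

Gap closes when ΔL₁ + ΔL₂ = 0.644 mm = 6.44×10⁻⁴ m
(α₁L₁ + α₂L₂)ΔT = g
α₁L₁ + α₂L₂ = 53×10⁻⁸×1.087 + 95×10⁻⁷×0.7277 = 7.48926×10⁻⁶ m/K
ΔT = 6.44×10⁻⁴ / 7.48926×10⁻⁶ = 85.99 K
T = 26.3 + 85.99 = 112.29 °C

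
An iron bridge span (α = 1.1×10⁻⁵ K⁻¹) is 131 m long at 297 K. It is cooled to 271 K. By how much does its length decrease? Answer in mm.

ΔL = 37.5 mm

|ΔT| = |271 − 297| = 26 K
ΔL = αL₀ΔT = (1.1×10⁻⁵)(131)(26) = 3.75×10⁻² m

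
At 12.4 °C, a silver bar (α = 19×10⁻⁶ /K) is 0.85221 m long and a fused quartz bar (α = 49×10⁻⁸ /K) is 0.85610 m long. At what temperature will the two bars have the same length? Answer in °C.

T = 259.0 °C

Equal length when α₁L₁ΔT − α₂L₂ΔT = L₂ − L₁ = 3.89×10⁻³ m
α₁L₁ = 1.619199×10⁻⁵, α₂L₂ = 4.19489×10⁻⁷ → Δ(αL) = 1.5772501×10⁻⁵ m/K
ΔT = 3.89×10⁻³ / 1.5772501×10⁻⁵ = 246.632 K, so T = 12.4 + 246.632 = 259.032 °C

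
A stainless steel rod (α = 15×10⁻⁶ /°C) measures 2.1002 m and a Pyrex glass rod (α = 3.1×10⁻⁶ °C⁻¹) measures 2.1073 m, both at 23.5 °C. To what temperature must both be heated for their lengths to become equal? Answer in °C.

T = 307.8 °C

L₁(1 + α₁ΔT) = L₂(1 + α₂ΔT) ⇒ ΔT = (L₂ − L₁)/(α₁L₁ − α₂L₂)
L₂ − L₁ = 2.1073 − 2.1002 = 7.10×10⁻³ m
α₁L₁ − α₂L₂ = 15×10⁻⁶×2.1002 − 3.1×10⁻⁶×2.1073 = 2.497037×10⁻⁵ m/K
ΔT = 7.10×10⁻³ / 2.497037×10⁻⁵ = 284.337 K
T = 23.5 + 284.337 = 307.837 °C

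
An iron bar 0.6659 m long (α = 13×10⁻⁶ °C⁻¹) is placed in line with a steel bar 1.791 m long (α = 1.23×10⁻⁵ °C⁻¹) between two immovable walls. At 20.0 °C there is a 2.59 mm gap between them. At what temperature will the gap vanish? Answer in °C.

T = 104 °C

Gap closes when ΔL₁ + ΔL₂ = 2.59 mm = 2.59×10⁻³ m
(α₁L₁ + α₂L₂)ΔT = g
α₁L₁ + α₂L₂ = 13×10⁻⁶×0.6659 + 1.23×10⁻⁵×1.791 = 3.0686×10⁻⁵ m/K
ΔT = 2.59×10⁻³ / 3.0686×10⁻⁵ = 84.40 K
T = 20.0 + 84.40 = 104.40 °C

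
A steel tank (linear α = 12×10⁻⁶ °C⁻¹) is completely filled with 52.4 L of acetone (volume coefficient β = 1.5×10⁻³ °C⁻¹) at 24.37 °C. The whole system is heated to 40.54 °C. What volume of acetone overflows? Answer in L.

1.24 L

The tank also expands: β_container ≈ 3α = 3.6×10⁻⁵ /K
Net overflow = V₀(β_liq − 3α_cont)ΔT
β − 3α = 1.50×10⁻³ − 3.6×10⁻⁵ = 1.464×10⁻³ /K; ΔT = 16.17 K
ΔV = 52.4 × 1.464×10⁻³ × 16.17 = 1.24 L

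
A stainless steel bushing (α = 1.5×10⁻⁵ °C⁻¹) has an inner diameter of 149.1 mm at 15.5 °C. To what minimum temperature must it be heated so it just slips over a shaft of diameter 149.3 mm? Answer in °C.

T = 105 °C

Required Δd = 149.3 − 149.1 = 0.2 mm
Δd = αd₀ΔT ⇒ ΔT = Δd/(αd₀) = 0.2 / (1.5×10⁻⁵ × 149.1) = 89.43 K
T_min = 15.5 + 89.43 = 104.93 °C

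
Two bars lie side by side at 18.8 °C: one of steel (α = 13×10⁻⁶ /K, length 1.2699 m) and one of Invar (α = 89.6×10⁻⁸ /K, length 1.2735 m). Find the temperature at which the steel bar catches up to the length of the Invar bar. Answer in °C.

Equal length when α₁L₁ΔT − α₂L₂ΔT = L₂ − L₁ = 3.60×10⁻³ m
α₁L₁ = 1.65087×10⁻⁵, α₂L₂ = 1.141056×10⁻⁶ → Δ(αL) = 1.5367644×10⁻⁵ m/K
ΔT = 3.60×10⁻³ / 1.5367644×10⁻⁵ = 234.258 K, so T = 18.8 + 234.258 = 253.058 °C

T = 253.1 °C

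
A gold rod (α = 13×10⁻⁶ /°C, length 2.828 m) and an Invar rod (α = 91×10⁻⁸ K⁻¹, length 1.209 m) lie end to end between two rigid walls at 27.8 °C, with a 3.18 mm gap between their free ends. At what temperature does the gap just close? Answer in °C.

Gap closes when ΔL₁ + ΔL₂ = 3.18 mm = 3.18×10⁻³ m
(α₁L₁ + α₂L₂)ΔT = g
α₁L₁ + α₂L₂ = 13×10⁻⁶×2.828 + 91×10⁻⁸×1.209 = 3.786419×10⁻⁵ m/K
ΔT = 3.18×10⁻³ / 3.786419×10⁻⁵ = 83.98 K
T = 27.8 + 83.98 = 111.78 °C

T = 112 °C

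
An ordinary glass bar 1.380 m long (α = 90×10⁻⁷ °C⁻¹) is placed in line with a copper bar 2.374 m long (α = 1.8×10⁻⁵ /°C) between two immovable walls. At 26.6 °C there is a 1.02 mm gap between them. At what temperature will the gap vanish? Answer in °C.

Gap closes when ΔL₁ + ΔL₂ = 1.02 mm = 1.02×10⁻³ m
(α₁L₁ + α₂L₂)ΔT = g
α₁L₁ + α₂L₂ = 90×10⁻⁷×1.380 + 1.8×10⁻⁵×2.374 = 5.5152×10⁻⁵ m/K
ΔT = 1.02×10⁻³ / 5.5152×10⁻⁵ = 18.494 K
T = 26.6 + 18.494 = 45.094 °C

T = 45.1 °C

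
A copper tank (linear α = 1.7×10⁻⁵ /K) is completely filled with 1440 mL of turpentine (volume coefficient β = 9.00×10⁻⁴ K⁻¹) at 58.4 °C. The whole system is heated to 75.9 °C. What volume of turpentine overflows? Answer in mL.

21.4 mL

The tank also expands: β_container ≈ 3α = 5.1×10⁻⁵ /K
Net overflow = V₀(β_liq − 3α_cont)ΔT
β − 3α = 9.00×10⁻⁴ − 5.1×10⁻⁵ = 8.49×10⁻⁴ /K; ΔT = 17.5 K
ΔV = 1440 × 8.49×10⁻⁴ × 17.5 = 21.4 mL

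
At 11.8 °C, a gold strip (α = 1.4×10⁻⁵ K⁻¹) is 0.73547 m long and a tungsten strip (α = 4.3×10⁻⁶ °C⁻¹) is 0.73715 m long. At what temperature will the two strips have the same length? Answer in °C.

L₁(1 + α₁ΔT) = L₂(1 + α₂ΔT) ⇒ ΔT = (L₂ − L₁)/(α₁L₁ − α₂L₂)
L₂ − L₁ = 0.73715 − 0.73547 = 1.68×10⁻³ m
α₁L₁ − α₂L₂ = 1.4×10⁻⁵×0.73547 − 4.3×10⁻⁶×0.73715 = 7.126835×10⁻⁶ m/K
ΔT = 1.68×10⁻³ / 7.126835×10⁻⁶ = 235.729 K
T = 11.8 + 235.729 = 247.529 °C

T = 247.5 °C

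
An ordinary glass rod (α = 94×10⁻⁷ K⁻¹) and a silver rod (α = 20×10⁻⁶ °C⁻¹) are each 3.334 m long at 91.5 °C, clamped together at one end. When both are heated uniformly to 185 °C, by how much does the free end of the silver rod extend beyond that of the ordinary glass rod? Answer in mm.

3.30 mm

ΔT = 93.5 K
ordinary glass: ΔL = 94×10⁻⁷ × 3.334 m × 93.5 = 2.9303×10⁻³ m = 2.9303 mm
silver: ΔL = 20×10⁻⁶ × 3.334 m × 93.5 = 6.2346×10⁻³ m = 6.2346 mm
difference = 6.2346 − 2.9303 = 3.3043 mm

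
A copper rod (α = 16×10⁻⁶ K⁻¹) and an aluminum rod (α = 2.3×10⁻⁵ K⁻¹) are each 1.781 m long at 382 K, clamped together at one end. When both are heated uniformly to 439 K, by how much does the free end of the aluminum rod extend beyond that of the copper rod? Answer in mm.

0.711 mm

ΔT = 57 K
copper: ΔL = 16×10⁻⁶ × 1.781 m × 57 = 1.6243×10⁻³ m = 1.6243 mm
aluminum: ΔL = 2.3×10⁻⁵ × 1.781 m × 57 = 2.3349×10⁻³ m = 2.3349 mm
difference = 2.3349 − 1.6243 = 0.7106 mm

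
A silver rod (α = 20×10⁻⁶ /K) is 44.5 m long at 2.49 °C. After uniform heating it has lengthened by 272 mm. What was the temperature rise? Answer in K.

ΔT = 306 K

ΔL = αL₀ΔT ⇒ ΔT = ΔL / (αL₀)
ΔT = 272×10⁻³ m / (20×10⁻⁶ × 44.5 m) = 305.62 K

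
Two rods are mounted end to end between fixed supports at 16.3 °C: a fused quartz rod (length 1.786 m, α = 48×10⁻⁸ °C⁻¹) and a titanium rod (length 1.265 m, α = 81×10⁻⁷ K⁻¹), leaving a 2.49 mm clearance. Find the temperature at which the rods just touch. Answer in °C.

T = 241 °C

Gap closes when ΔL₁ + ΔL₂ = 2.49 mm = 2.49×10⁻³ m
(α₁L₁ + α₂L₂)ΔT = g
α₁L₁ + α₂L₂ = 48×10⁻⁸×1.786 + 81×10⁻⁷×1.265 = 1.110378×10⁻⁵ m/K
ΔT = 2.49×10⁻³ / 1.110378×10⁻⁵ = 224.25 K
T = 16.3 + 224.25 = 240.55 °C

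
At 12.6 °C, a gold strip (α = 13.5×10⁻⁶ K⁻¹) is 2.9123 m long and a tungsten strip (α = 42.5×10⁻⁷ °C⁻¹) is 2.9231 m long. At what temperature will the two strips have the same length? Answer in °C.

L₁(1 + α₁ΔT) = L₂(1 + α₂ΔT) ⇒ ΔT = (L₂ − L₁)/(α₁L₁ − α₂L₂)
L₂ − L₁ = 2.9231 − 2.9123 = 1.08×10⁻² m
α₁L₁ − α₂L₂ = 13.5×10⁻⁶×2.9123 − 42.5×10⁻⁷×2.9231 = 2.6892875×10⁻⁵ m/K
ΔT = 1.08×10⁻² / 2.6892875×10⁻⁵ = 401.593 K
T = 12.6 + 401.593 = 414.193 °C

T = 414.2 °C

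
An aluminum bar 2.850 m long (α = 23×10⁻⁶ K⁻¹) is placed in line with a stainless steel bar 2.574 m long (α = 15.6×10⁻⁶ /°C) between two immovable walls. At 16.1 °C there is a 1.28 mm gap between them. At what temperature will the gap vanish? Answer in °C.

Gap closes when ΔL₁ + ΔL₂ = 1.28 mm = 1.28×10⁻³ m
(α₁L₁ + α₂L₂)ΔT = g
α₁L₁ + α₂L₂ = 23×10⁻⁶×2.850 + 15.6×10⁻⁶×2.574 = 1.057044×10⁻⁴ m/K
ΔT = 1.28×10⁻³ / 1.057044×10⁻⁴ = 12.109 K
T = 16.1 + 12.109 = 28.209 °C

T = 28.2 °C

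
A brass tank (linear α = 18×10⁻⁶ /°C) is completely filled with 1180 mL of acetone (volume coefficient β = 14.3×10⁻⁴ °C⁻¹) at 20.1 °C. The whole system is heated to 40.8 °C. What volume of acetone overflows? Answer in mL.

33.6 mL

The tank also expands: β_container ≈ 3α = 5.4×10⁻⁵ /K
Net overflow = V₀(β_liq − 3α_cont)ΔT
β − 3α = 1.43×10⁻³ − 5.4×10⁻⁵ = 1.376×10⁻³ /K; ΔT = 20.7 K
ΔV = 1180 × 1.376×10⁻³ × 20.7 = 33.6 mL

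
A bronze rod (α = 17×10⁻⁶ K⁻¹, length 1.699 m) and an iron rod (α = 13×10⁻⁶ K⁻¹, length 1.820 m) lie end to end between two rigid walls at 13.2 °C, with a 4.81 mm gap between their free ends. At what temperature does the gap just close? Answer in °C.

Gap closes when ΔL₁ + ΔL₂ = 4.81 mm = 4.81×10⁻³ m
(α₁L₁ + α₂L₂)ΔT = g
α₁L₁ + α₂L₂ = 17×10⁻⁶×1.699 + 13×10⁻⁶×1.820 = 5.2543×10⁻⁵ m/K
ΔT = 4.81×10⁻³ / 5.2543×10⁻⁵ = 91.54 K
T = 13.2 + 91.54 = 104.74 °C

T = 105 °C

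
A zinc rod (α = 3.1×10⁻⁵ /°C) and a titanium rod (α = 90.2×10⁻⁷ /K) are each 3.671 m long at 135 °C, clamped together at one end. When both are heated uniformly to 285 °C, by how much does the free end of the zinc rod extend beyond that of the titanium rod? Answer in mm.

ΔT = 150 K
zinc: ΔL = 3.1×10⁻⁵ × 3.671 m × 150 = 1.7070×10⁻² m = 17.070 mm
titanium: ΔL = 90.2×10⁻⁷ × 3.671 m × 150 = 4.9669×10⁻³ m = 4.9669 mm
difference = 17.070 − 4.9669 = 12.1031 mm

12.1 mm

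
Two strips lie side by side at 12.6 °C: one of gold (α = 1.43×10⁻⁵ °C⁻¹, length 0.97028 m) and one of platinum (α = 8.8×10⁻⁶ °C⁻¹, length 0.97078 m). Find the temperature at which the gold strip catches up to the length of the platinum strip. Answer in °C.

L₁(1 + α₁ΔT) = L₂(1 + α₂ΔT) ⇒ ΔT = (L₂ − L₁)/(α₁L₁ − α₂L₂)
L₂ − L₁ = 0.97078 − 0.97028 = 5.00×10⁻⁴ m
α₁L₁ − α₂L₂ = 1.43×10⁻⁵×0.97028 − 8.8×10⁻⁶×0.97078 = 5.33214×10⁻⁶ m/K
ΔT = 5.00×10⁻⁴ / 5.33214×10⁻⁶ = 93.771 K
T = 12.6 + 93.771 = 106.371 °C

T = 106.4 °C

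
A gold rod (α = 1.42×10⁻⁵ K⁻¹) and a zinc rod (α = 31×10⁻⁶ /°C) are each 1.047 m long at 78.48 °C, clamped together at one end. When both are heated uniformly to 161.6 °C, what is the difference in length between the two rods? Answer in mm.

1.46 mm

ΔT = 83.12 K
gold: ΔL = 1.42×10⁻⁵ × 1.047 m × 83.12 = 1.2358×10⁻³ m = 1.2358 mm
zinc: ΔL = 31×10⁻⁶ × 1.047 m × 83.12 = 2.6978×10⁻³ m = 2.6978 mm
difference = 2.6978 − 1.2358 = 1.4620 mm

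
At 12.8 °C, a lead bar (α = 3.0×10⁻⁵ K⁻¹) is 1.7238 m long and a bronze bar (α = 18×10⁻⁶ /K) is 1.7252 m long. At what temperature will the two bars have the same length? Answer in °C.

Equal length when α₁L₁ΔT − α₂L₂ΔT = L₂ − L₁ = 1.40×10⁻³ m
α₁L₁ = 5.1714×10⁻⁵, α₂L₂ = 3.10536×10⁻⁵ → Δ(αL) = 2.06604×10⁻⁵ m/K
ΔT = 1.40×10⁻³ / 2.06604×10⁻⁵ = 67.7625 K, so T = 12.8 + 67.7625 = 80.5625 °C

T = 80.56 °C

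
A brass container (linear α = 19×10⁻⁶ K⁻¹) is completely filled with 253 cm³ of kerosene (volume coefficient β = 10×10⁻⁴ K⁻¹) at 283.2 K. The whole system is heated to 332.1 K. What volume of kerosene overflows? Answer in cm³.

The container also expands: β_container ≈ 3α = 5.7×10⁻⁵ /K
Net overflow = V₀(β_liq − 3α_cont)ΔT
β − 3α = 1.00×10⁻³ − 5.7×10⁻⁵ = 9.43×10⁻⁴ /K; ΔT = 48.9 K
ΔV = 253 × 9.43×10⁻⁴ × 48.9 = 11.7 cm³

11.7 cm³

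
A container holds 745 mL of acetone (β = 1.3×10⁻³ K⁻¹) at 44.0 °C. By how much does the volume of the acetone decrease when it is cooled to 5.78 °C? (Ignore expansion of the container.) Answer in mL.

ΔV = 37.0 mL

|ΔT| = |5.78 − 44.0| = 38.22 K
ΔV = βV₀ΔT = (1.3×10⁻³)(745)(38.22) = 37.0 mL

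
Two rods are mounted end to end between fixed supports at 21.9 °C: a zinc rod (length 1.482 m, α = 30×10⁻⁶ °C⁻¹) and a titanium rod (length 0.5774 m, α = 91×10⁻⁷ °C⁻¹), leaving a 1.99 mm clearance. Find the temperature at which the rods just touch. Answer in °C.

Gap closes when ΔL₁ + ΔL₂ = 1.99 mm = 1.99×10⁻³ m
(α₁L₁ + α₂L₂)ΔT = g
α₁L₁ + α₂L₂ = 30×10⁻⁶×1.482 + 91×10⁻⁷×0.5774 = 4.971434×10⁻⁵ m/K
ΔT = 1.99×10⁻³ / 4.971434×10⁻⁵ = 40.029 K
T = 21.9 + 40.029 = 61.929 °C

T = 61.9 °C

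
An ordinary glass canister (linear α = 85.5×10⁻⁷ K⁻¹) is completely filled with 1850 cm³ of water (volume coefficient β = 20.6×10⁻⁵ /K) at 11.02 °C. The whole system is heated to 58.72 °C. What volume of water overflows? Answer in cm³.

15.9 cm³

The canister also expands: β_container ≈ 3α = 2.565×10⁻⁵ /K
Net overflow = V₀(β_liq − 3α_cont)ΔT
β − 3α = 2.06×10⁻⁴ − 2.565×10⁻⁵ = 1.8035×10⁻⁴ /K; ΔT = 47.70 K
ΔV = 1850 × 1.8035×10⁻⁴ × 47.70 = 15.9 cm³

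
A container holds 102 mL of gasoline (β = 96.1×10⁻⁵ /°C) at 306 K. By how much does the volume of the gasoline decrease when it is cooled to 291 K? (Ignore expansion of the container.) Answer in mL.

|ΔT| = |291 − 306| = 15 K
ΔV = βV₀ΔT = (96.1×10⁻⁵)(102)(15) = 1.47 mL

ΔV = 1.47 mL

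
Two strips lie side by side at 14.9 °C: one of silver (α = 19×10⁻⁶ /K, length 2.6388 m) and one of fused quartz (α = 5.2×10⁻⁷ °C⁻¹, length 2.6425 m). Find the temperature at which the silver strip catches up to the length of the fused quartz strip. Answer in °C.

L₁(1 + α₁ΔT) = L₂(1 + α₂ΔT) ⇒ ΔT = (L₂ − L₁)/(α₁L₁ − α₂L₂)
L₂ − L₁ = 2.6425 − 2.6388 = 3.70×10⁻³ m
α₁L₁ − α₂L₂ = 19×10⁻⁶×2.6388 − 5.2×10⁻⁷×2.6425 = 4.87631×10⁻⁵ m/K
ΔT = 3.70×10⁻³ / 4.87631×10⁻⁵ = 75.8770 K
T = 14.9 + 75.8770 = 90.7770 °C

T = 90.78 °C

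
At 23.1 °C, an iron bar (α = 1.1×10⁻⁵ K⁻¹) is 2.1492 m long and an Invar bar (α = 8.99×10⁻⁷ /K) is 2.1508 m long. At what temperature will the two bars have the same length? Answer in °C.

L₁(1 + α₁ΔT) = L₂(1 + α₂ΔT) ⇒ ΔT = (L₂ − L₁)/(α₁L₁ − α₂L₂)
L₂ − L₁ = 2.1508 − 2.1492 = 1.60×10⁻³ m
α₁L₁ − α₂L₂ = 1.1×10⁻⁵×2.1492 − 8.99×10⁻⁷×2.1508 = 2.17076308×10⁻⁵ m/K
ΔT = 1.60×10⁻³ / 2.17076308×10⁻⁵ = 73.7068 K
T = 23.1 + 73.7068 = 96.8068 °C

T = 96.81 °C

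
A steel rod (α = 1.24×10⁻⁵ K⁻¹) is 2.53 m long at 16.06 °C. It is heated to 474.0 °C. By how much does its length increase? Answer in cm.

|ΔT| = |474.0 − 16.06| = 457.94 K
ΔL = αL₀ΔT = (1.24×10⁻⁵)(2.53)(457.94) = 1.44×10⁻² m

ΔL = 1.44 cm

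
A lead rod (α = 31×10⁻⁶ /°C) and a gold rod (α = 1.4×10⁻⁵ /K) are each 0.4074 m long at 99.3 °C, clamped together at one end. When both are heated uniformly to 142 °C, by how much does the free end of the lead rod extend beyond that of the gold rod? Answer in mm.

0.296 mm

ΔT = 42.7 K
lead: ΔL = 31×10⁻⁶ × 0.4074 m × 42.7 = 5.3928×10⁻⁴ m = 0.53928 mm
gold: ΔL = 1.4×10⁻⁵ × 0.4074 m × 42.7 = 2.4354×10⁻⁴ m = 0.24354 mm
difference = 0.53928 − 0.24354 = 0.29574 mm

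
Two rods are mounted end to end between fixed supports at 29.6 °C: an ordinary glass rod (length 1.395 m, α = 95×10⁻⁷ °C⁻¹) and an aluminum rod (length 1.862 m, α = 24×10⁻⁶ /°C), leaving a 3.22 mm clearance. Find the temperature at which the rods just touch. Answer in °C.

Gap closes when ΔL₁ + ΔL₂ = 3.22 mm = 3.22×10⁻³ m
(α₁L₁ + α₂L₂)ΔT = g
α₁L₁ + α₂L₂ = 95×10⁻⁷×1.395 + 24×10⁻⁶×1.862 = 5.79405×10⁻⁵ m/K
ΔT = 3.22×10⁻³ / 5.79405×10⁻⁵ = 55.574 K
T = 29.6 + 55.574 = 85.174 °C

T = 85.2 °C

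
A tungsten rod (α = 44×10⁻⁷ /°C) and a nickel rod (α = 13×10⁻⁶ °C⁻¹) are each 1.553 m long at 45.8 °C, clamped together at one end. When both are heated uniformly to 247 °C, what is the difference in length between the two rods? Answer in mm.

2.69 mm

ΔT = 201.2 K
tungsten: ΔL = 44×10⁻⁷ × 1.553 m × 201.2 = 1.3748×10⁻³ m = 1.3748 mm
nickel: ΔL = 13×10⁻⁶ × 1.553 m × 201.2 = 4.0620×10⁻³ m = 4.0620 mm
difference = 4.0620 − 1.3748 = 2.6872 mm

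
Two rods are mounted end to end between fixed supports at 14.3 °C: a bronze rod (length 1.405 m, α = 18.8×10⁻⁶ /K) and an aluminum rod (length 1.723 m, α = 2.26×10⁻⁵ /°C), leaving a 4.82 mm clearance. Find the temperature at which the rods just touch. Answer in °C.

T = 88.1 °C

Gap closes when ΔL₁ + ΔL₂ = 4.82 mm = 4.82×10⁻³ m
(α₁L₁ + α₂L₂)ΔT = g
α₁L₁ + α₂L₂ = 18.8×10⁻⁶×1.405 + 2.26×10⁻⁵×1.723 = 6.53538×10⁻⁵ m/K
ΔT = 4.82×10⁻³ / 6.53538×10⁻⁵ = 73.752 K
T = 14.3 + 73.752 = 88.052 °C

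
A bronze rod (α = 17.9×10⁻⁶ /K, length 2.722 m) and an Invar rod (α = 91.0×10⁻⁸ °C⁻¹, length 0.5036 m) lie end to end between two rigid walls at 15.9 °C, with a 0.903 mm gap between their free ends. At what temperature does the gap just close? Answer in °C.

T = 34.3 °C

Gap closes when ΔL₁ + ΔL₂ = 0.903 mm = 9.03×10⁻⁴ m
(α₁L₁ + α₂L₂)ΔT = g
α₁L₁ + α₂L₂ = 17.9×10⁻⁶×2.722 + 91.0×10⁻⁸×0.5036 = 4.9182076×10⁻⁵ m/K
ΔT = 9.03×10⁻⁴ / 4.9182076×10⁻⁵ = 18.360 K
T = 15.9 + 18.360 = 34.260 °C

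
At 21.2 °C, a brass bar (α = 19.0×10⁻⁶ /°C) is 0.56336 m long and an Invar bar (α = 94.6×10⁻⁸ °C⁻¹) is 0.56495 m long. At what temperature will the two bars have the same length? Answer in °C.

L₁(1 + α₁ΔT) = L₂(1 + α₂ΔT) ⇒ ΔT = (L₂ − L₁)/(α₁L₁ − α₂L₂)
L₂ − L₁ = 0.56495 − 0.56336 = 1.59×10⁻³ m
α₁L₁ − α₂L₂ = 19.0×10⁻⁶×0.56336 − 94.6×10⁻⁸×0.56495 = 1.01693973×10⁻⁵ m/K
ΔT = 1.59×10⁻³ / 1.01693973×10⁻⁵ = 156.351 K
T = 21.2 + 156.351 = 177.551 °C

T = 177.6 °C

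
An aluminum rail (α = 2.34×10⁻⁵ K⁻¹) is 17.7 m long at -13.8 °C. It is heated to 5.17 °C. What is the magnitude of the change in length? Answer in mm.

|ΔT| = |5.17 − (-13.8)| = 18.97 K
ΔL = αL₀ΔT = (2.34×10⁻⁵)(17.7)(18.97) = 7.86×10⁻³ m

ΔL = 7.86 mm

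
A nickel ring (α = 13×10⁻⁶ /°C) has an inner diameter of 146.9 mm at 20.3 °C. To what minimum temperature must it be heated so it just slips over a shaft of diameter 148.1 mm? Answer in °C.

T = 649 °C

Required Δd = 148.1 − 146.9 = 1.2 mm
Δd = αd₀ΔT ⇒ ΔT = Δd/(αd₀) = 1.2 / (13×10⁻⁶ × 146.9) = 628.37 K
T_min = 20.3 + 628.37 = 648.67 °C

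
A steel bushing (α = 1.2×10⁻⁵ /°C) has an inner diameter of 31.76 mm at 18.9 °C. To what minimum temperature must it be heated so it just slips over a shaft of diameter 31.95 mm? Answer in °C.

Required Δd = 31.95 − 31.76 = 0.19 mm
Δd = αd₀ΔT ⇒ ΔT = Δd/(αd₀) = 0.19 / (1.2×10⁻⁵ × 31.76) = 498.53 K
T_min = 18.9 + 498.53 = 517.43 °C

T = 517 °C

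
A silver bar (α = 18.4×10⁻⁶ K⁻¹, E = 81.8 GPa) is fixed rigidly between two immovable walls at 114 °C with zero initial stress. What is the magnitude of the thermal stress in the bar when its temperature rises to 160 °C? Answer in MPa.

σ = 69.2 MPa

Fully constrained: the free strain ε = αΔT is blocked, so σ = Eε = EαΔT.
|ΔT| = 46 K
σ = 81.8×10⁹ × 18.4×10⁻⁶ × 46 = 6.92×10⁷ Pa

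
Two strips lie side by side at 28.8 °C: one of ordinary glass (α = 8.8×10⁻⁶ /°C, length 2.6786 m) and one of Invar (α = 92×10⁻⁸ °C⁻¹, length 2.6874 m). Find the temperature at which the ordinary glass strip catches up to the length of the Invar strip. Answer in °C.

L₁(1 + α₁ΔT) = L₂(1 + α₂ΔT) ⇒ ΔT = (L₂ − L₁)/(α₁L₁ − α₂L₂)
L₂ − L₁ = 2.6874 − 2.6786 = 8.80×10⁻³ m
α₁L₁ − α₂L₂ = 8.8×10⁻⁶×2.6786 − 92×10⁻⁸×2.6874 = 2.1099272×10⁻⁵ m/K
ΔT = 8.80×10⁻³ / 2.1099272×10⁻⁵ = 417.076 K
T = 28.8 + 417.076 = 445.876 °C

T = 445.9 °C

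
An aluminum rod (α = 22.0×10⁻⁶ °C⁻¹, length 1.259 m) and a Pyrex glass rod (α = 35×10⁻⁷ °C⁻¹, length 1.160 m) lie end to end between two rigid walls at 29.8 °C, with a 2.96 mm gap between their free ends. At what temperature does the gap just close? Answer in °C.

Gap closes when ΔL₁ + ΔL₂ = 2.96 mm = 2.96×10⁻³ m
(α₁L₁ + α₂L₂)ΔT = g
α₁L₁ + α₂L₂ = 22.0×10⁻⁶×1.259 + 35×10⁻⁷×1.160 = 3.1758×10⁻⁵ m/K
ΔT = 2.96×10⁻³ / 3.1758×10⁻⁵ = 93.20 K
T = 29.8 + 93.20 = 123.00 °C

T = 123 °C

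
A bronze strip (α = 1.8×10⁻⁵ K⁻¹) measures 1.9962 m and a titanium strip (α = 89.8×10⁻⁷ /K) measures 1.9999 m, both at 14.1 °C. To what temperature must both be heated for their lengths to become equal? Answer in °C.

T = 220.0 °C

Equal length when α₁L₁ΔT − α₂L₂ΔT = L₂ − L₁ = 3.70×10⁻³ m
α₁L₁ = 3.59316×10⁻⁵, α₂L₂ = 1.7959102×10⁻⁵ → Δ(αL) = 1.7972498×10⁻⁵ m/K
ΔT = 3.70×10⁻³ / 1.7972498×10⁻⁵ = 205.870 K, so T = 14.1 + 205.870 = 219.970 °C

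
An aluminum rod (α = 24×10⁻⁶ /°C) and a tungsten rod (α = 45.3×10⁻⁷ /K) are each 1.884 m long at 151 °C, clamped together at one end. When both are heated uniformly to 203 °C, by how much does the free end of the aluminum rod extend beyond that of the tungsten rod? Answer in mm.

ΔT = 52 K
aluminum: ΔL = 24×10⁻⁶ × 1.884 m × 52 = 2.3512×10⁻³ m = 2.3512 mm
tungsten: ΔL = 45.3×10⁻⁷ × 1.884 m × 52 = 4.4380×10⁻⁴ m = 0.44380 mm
difference = 2.3512 − 0.44380 = 1.9074 mm

1.91 mm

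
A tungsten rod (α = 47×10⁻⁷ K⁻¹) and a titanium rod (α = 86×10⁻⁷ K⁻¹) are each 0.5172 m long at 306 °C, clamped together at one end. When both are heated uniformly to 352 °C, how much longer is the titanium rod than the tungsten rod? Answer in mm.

0.0928 mm

ΔT = 46 K
tungsten: ΔL = 47×10⁻⁷ × 0.5172 m × 46 = 1.1182×10⁻⁴ m = 0.11182 mm
titanium: ΔL = 86×10⁻⁷ × 0.5172 m × 46 = 2.0460×10⁻⁴ m = 0.20460 mm
difference = 0.20460 − 0.11182 = 0.09278 mm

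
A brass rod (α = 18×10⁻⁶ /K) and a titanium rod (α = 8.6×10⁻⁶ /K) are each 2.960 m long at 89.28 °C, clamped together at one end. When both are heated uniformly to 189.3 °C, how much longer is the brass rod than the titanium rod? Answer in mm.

ΔT = 100.02 K
brass: ΔL = 18×10⁻⁶ × 2.960 m × 100.02 = 5.3291×10⁻³ m = 5.3291 mm
titanium: ΔL = 8.6×10⁻⁶ × 2.960 m × 100.02 = 2.5461×10⁻³ m = 2.5461 mm
difference = 5.3291 − 2.5461 = 2.7830 mm

2.78 mm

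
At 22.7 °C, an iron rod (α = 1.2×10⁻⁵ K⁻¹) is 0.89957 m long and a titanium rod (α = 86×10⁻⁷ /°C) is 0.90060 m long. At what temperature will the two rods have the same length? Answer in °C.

L₁(1 + α₁ΔT) = L₂(1 + α₂ΔT) ⇒ ΔT = (L₂ − L₁)/(α₁L₁ − α₂L₂)
L₂ − L₁ = 0.90060 − 0.89957 = 1.03×10⁻³ m
α₁L₁ − α₂L₂ = 1.2×10⁻⁵×0.89957 − 86×10⁻⁷×0.90060 = 3.04968×10⁻⁶ m/K
ΔT = 1.03×10⁻³ / 3.04968×10⁻⁶ = 337.740 K
T = 22.7 + 337.740 = 360.440 °C

T = 360.4 °C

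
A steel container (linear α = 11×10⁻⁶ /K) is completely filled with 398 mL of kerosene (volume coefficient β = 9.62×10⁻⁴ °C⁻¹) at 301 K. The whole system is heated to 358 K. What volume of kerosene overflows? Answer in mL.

The container also expands: β_container ≈ 3α = 3.3×10⁻⁵ /K
Net overflow = V₀(β_liq − 3α_cont)ΔT
β − 3α = 9.62×10⁻⁴ − 3.3×10⁻⁵ = 9.29×10⁻⁴ /K; ΔT = 57 K
ΔV = 398 × 9.29×10⁻⁴ × 57 = 21.1 mL

21.1 mL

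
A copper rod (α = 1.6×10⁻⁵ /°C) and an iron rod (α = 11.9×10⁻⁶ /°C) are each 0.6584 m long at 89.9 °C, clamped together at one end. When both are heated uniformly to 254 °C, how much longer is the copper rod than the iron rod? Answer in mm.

0.443 mm

ΔT = 164.1 K
copper: ΔL = 1.6×10⁻⁵ × 0.6584 m × 164.1 = 1.7287×10⁻³ m = 1.7287 mm
iron: ΔL = 11.9×10⁻⁶ × 0.6584 m × 164.1 = 1.2857×10⁻³ m = 1.2857 mm
difference = 1.7287 − 1.2857 = 0.4430 mm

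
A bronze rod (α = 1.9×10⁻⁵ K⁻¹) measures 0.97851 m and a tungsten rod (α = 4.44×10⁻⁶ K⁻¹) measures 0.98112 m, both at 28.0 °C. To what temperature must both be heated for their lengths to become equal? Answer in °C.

L₁(1 + α₁ΔT) = L₂(1 + α₂ΔT) ⇒ ΔT = (L₂ − L₁)/(α₁L₁ − α₂L₂)
L₂ − L₁ = 0.98112 − 0.97851 = 2.61×10⁻³ m
α₁L₁ − α₂L₂ = 1.9×10⁻⁵×0.97851 − 4.44×10⁻⁶×0.98112 = 1.42355172×10⁻⁵ m/K
ΔT = 2.61×10⁻³ / 1.42355172×10⁻⁵ = 183.344 K
T = 28.0 + 183.344 = 211.344 °C

T = 211.3 °C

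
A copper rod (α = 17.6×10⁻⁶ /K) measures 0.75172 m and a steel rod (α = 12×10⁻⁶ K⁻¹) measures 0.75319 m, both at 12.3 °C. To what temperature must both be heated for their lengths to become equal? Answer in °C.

L₁(1 + α₁ΔT) = L₂(1 + α₂ΔT) ⇒ ΔT = (L₂ − L₁)/(α₁L₁ − α₂L₂)
L₂ − L₁ = 0.75319 − 0.75172 = 1.47×10⁻³ m
α₁L₁ − α₂L₂ = 17.6×10⁻⁶×0.75172 − 12×10⁻⁶×0.75319 = 4.191992×10⁻⁶ m/K
ΔT = 1.47×10⁻³ / 4.191992×10⁻⁶ = 350.669 K
T = 12.3 + 350.669 = 362.969 °C

T = 363.0 °C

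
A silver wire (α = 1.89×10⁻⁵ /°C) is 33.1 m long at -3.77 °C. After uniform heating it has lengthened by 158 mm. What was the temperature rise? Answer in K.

ΔT = 253 K

ΔL = αL₀ΔT ⇒ ΔT = ΔL / (αL₀)
ΔT = 158×10⁻³ m / (1.89×10⁻⁵ × 33.1 m) = 252.56 K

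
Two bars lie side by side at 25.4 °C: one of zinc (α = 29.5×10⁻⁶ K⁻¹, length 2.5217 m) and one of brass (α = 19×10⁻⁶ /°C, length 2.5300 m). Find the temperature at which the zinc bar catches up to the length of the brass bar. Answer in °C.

L₁(1 + α₁ΔT) = L₂(1 + α₂ΔT) ⇒ ΔT = (L₂ − L₁)/(α₁L₁ − α₂L₂)
L₂ − L₁ = 2.5300 − 2.5217 = 8.30×10⁻³ m
α₁L₁ − α₂L₂ = 29.5×10⁻⁶×2.5217 − 19×10⁻⁶×2.5300 = 2.632015×10⁻⁵ m/K
ΔT = 8.30×10⁻³ / 2.632015×10⁻⁵ = 315.348 K
T = 25.4 + 315.348 = 340.748 °C

T = 340.7 °C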